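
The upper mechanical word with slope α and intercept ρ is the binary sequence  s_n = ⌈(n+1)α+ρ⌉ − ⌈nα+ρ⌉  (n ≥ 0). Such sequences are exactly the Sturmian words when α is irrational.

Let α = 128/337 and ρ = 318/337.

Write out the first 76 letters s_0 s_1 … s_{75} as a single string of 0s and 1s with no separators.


1010010010100101001001010010010100100101001010010010100100101001010010010100

n=0: ⌈(1·128+318)/337⌉ − ⌈(0·128+318)/337⌉ = ⌈446/337⌉ − ⌈318/337⌉ = 2 − 1 = 1
n=1: ⌈(2·128+318)/337⌉ − ⌈(1·128+318)/337⌉ = ⌈574/337⌉ − ⌈446/337⌉ = 2 − 2 = 0
n=2: ⌈(3·128+318)/337⌉ − ⌈(2·128+318)/337⌉ = ⌈702/337⌉ − ⌈574/337⌉ = 3 − 2 = 1
n=3: ⌈(4·128+318)/337⌉ − ⌈(3·128+318)/337⌉ = ⌈830/337⌉ − ⌈702/337⌉ = 3 − 3 = 0
n=4: ⌈(5·128+318)/337⌉ − ⌈(4·128+318)/337⌉ = ⌈958/337⌉ − ⌈830/337⌉ = 3 − 3 = 0
n=5: ⌈(6·128+318)/337⌉ − ⌈(5·128+318)/337⌉ = ⌈1086/337⌉ − ⌈958/337⌉ = 4 − 3 = 1
n=6: ⌈(7·128+318)/337⌉ − ⌈(6·128+318)/337⌉ = ⌈1214/337⌉ − ⌈1086/337⌉ = 4 − 4 = 0
n=7: ⌈(8·128+318)/337⌉ − ⌈(7·128+318)/337⌉ = ⌈1342/337⌉ − ⌈1214/337⌉ = 4 − 4 = 0
n=8: ⌈(9·128+318)/337⌉ − ⌈(8·128+318)/337⌉ = ⌈1470/337⌉ − ⌈1342/337⌉ = 5 − 4 = 1
n=9: ⌈(10·128+318)/337⌉ − ⌈(9·128+318)/337⌉ = ⌈1598/337⌉ − ⌈1470/337⌉ = 5 − 5 = 0
n=10: ⌈(11·128+318)/337⌉ − ⌈(10·128+318)/337⌉ = ⌈1726/337⌉ − ⌈1598/337⌉ = 6 − 5 = 1
n=11: ⌈(12·128+318)/337⌉ − ⌈(11·128+318)/337⌉ = ⌈1854/337⌉ − ⌈1726/337⌉ = 6 − 6 = 0
n=12: ⌈(13·128+318)/337⌉ − ⌈(12·128+318)/337⌉ = ⌈1982/337⌉ − ⌈1854/337⌉ = 6 − 6 = 0
n=13: ⌈(14·128+318)/337⌉ − ⌈(13·128+318)/337⌉ = ⌈2110/337⌉ − ⌈1982/337⌉ = 7 − 6 = 1
n=14: ⌈(15·128+318)/337⌉ − ⌈(14·128+318)/337⌉ = ⌈2238/337⌉ − ⌈2110/337⌉ = 7 − 7 = 0
n=15: ⌈(16·128+318)/337⌉ − ⌈(15·128+318)/337⌉ = ⌈2366/337⌉ − ⌈2238/337⌉ = 8 − 7 = 1
n=16: ⌈(17·128+318)/337⌉ − ⌈(16·128+318)/337⌉ = ⌈2494/337⌉ − ⌈2366/337⌉ = 8 − 8 = 0
n=17: ⌈(18·128+318)/337⌉ − ⌈(17·128+318)/337⌉ = ⌈2622/337⌉ − ⌈2494/337⌉ = 8 − 8 = 0
n=18: ⌈(19·128+318)/337⌉ − ⌈(18·128+318)/337⌉ = ⌈2750/337⌉ − ⌈2622/337⌉ = 9 − 8 = 1
n=19: ⌈(20·128+318)/337⌉ − ⌈(19·128+318)/337⌉ = ⌈2878/337⌉ − ⌈2750/337⌉ = 9 − 9 = 0
n=20: ⌈(21·128+318)/337⌉ − ⌈(20·128+318)/337⌉ = ⌈3006/337⌉ − ⌈2878/337⌉ = 9 − 9 = 0
n=21: ⌈(22·128+318)/337⌉ − ⌈(21·128+318)/337⌉ = ⌈3134/337⌉ − ⌈3006/337⌉ = 10 − 9 = 1
n=22: ⌈(23·128+318)/337⌉ − ⌈(22·128+318)/337⌉ = ⌈3262/337⌉ − ⌈3134/337⌉ = 10 − 10 = 0
n=23: ⌈(24·128+318)/337⌉ − ⌈(23·128+318)/337⌉ = ⌈3390/337⌉ − ⌈3262/337⌉ = 11 − 10 = 1
n=24: ⌈(25·128+318)/337⌉ − ⌈(24·128+318)/337⌉ = ⌈3518/337⌉ − ⌈3390/337⌉ = 11 − 11 = 0
n=25: ⌈(26·128+318)/337⌉ − ⌈(25·128+318)/337⌉ = ⌈3646/337⌉ − ⌈3518/337⌉ = 11 − 11 = 0
n=26: ⌈(27·128+318)/337⌉ − ⌈(26·128+318)/337⌉ = ⌈3774/337⌉ − ⌈3646/337⌉ = 12 − 11 = 1
n=27: ⌈(28·128+318)/337⌉ − ⌈(27·128+318)/337⌉ = ⌈3902/337⌉ − ⌈3774/337⌉ = 12 − 12 = 0
n=28: ⌈(29·128+318)/337⌉ − ⌈(28·128+318)/337⌉ = ⌈4030/337⌉ − ⌈3902/337⌉ = 12 − 12 = 0
n=29: ⌈(30·128+318)/337⌉ − ⌈(29·128+318)/337⌉ = ⌈4158/337⌉ − ⌈4030/337⌉ = 13 − 12 = 1
n=30: ⌈(31·128+318)/337⌉ − ⌈(30·128+318)/337⌉ = ⌈4286/337⌉ − ⌈4158/337⌉ = 13 − 13 = 0
n=31: ⌈(32·128+318)/337⌉ − ⌈(31·128+318)/337⌉ = ⌈4414/337⌉ − ⌈4286/337⌉ = 14 − 13 = 1
n=32: ⌈(33·128+318)/337⌉ − ⌈(32·128+318)/337⌉ = ⌈4542/337⌉ − ⌈4414/337⌉ = 14 − 14 = 0
n=33: ⌈(34·128+318)/337⌉ − ⌈(33·128+318)/337⌉ = ⌈4670/337⌉ − ⌈4542/337⌉ = 14 − 14 = 0
n=34: ⌈(35·128+318)/337⌉ − ⌈(34·128+318)/337⌉ = ⌈4798/337⌉ − ⌈4670/337⌉ = 15 − 14 = 1
n=35: ⌈(36·128+318)/337⌉ − ⌈(35·128+318)/337⌉ = ⌈4926/337⌉ − ⌈4798/337⌉ = 15 − 15 = 0
n=36: ⌈(37·128+318)/337⌉ − ⌈(36·128+318)/337⌉ = ⌈5054/337⌉ − ⌈4926/337⌉ = 15 − 15 = 0
n=37: ⌈(38·128+318)/337⌉ − ⌈(37·128+318)/337⌉ = ⌈5182/337⌉ − ⌈5054/337⌉ = 16 − 15 = 1
n=38: ⌈(39·128+318)/337⌉ − ⌈(38·128+318)/337⌉ = ⌈5310/337⌉ − ⌈5182/337⌉ = 16 − 16 = 0
n=39: ⌈(40·128+318)/337⌉ − ⌈(39·128+318)/337⌉ = ⌈5438/337⌉ − ⌈5310/337⌉ = 17 − 16 = 1
n=40: ⌈(41·128+318)/337⌉ − ⌈(40·128+318)/337⌉ = ⌈5566/337⌉ − ⌈5438/337⌉ = 17 − 17 = 0
n=41: ⌈(42·128+318)/337⌉ − ⌈(41·128+318)/337⌉ = ⌈5694/337⌉ − ⌈5566/337⌉ = 17 − 17 = 0
n=42: ⌈(43·128+318)/337⌉ − ⌈(42·128+318)/337⌉ = ⌈5822/337⌉ − ⌈5694/337⌉ = 18 − 17 = 1
n=43: ⌈(44·128+318)/337⌉ − ⌈(43·128+318)/337⌉ = ⌈5950/337⌉ − ⌈5822/337⌉ = 18 − 18 = 0
n=44: ⌈(45·128+318)/337⌉ − ⌈(44·128+318)/337⌉ = ⌈6078/337⌉ − ⌈5950/337⌉ = 19 − 18 = 1
n=45: ⌈(46·128+318)/337⌉ − ⌈(45·128+318)/337⌉ = ⌈6206/337⌉ − ⌈6078/337⌉ = 19 − 19 = 0
n=46: ⌈(47·128+318)/337⌉ − ⌈(46·128+318)/337⌉ = ⌈6334/337⌉ − ⌈6206/337⌉ = 19 − 19 = 0
n=47: ⌈(48·128+318)/337⌉ − ⌈(47·128+318)/337⌉ = ⌈6462/337⌉ − ⌈6334/337⌉ = 20 − 19 = 1
n=48: ⌈(49·128+318)/337⌉ − ⌈(48·128+318)/337⌉ = ⌈6590/337⌉ − ⌈6462/337⌉ = 20 − 20 = 0
n=49: ⌈(50·128+318)/337⌉ − ⌈(49·128+318)/337⌉ = ⌈6718/337⌉ − ⌈6590/337⌉ = 20 − 20 = 0
n=50: ⌈(51·128+318)/337⌉ − ⌈(50·128+318)/337⌉ = ⌈6846/337⌉ − ⌈6718/337⌉ = 21 − 20 = 1
n=51: ⌈(52·128+318)/337⌉ − ⌈(51·128+318)/337⌉ = ⌈6974/337⌉ − ⌈6846/337⌉ = 21 − 21 = 0
n=52: ⌈(53·128+318)/337⌉ − ⌈(52·128+318)/337⌉ = ⌈7102/337⌉ − ⌈6974/337⌉ = 22 − 21 = 1
n=53: ⌈(54·128+318)/337⌉ − ⌈(53·128+318)/337⌉ = ⌈7230/337⌉ − ⌈7102/337⌉ = 22 − 22 = 0
n=54: ⌈(55·128+318)/337⌉ − ⌈(54·128+318)/337⌉ = ⌈7358/337⌉ − ⌈7230/337⌉ = 22 − 22 = 0
n=55: ⌈(56·128+318)/337⌉ − ⌈(55·128+318)/337⌉ = ⌈7486/337⌉ − ⌈7358/337⌉ = 23 − 22 = 1
n=56: ⌈(57·128+318)/337⌉ − ⌈(56·128+318)/337⌉ = ⌈7614/337⌉ − ⌈7486/337⌉ = 23 − 23 = 0
n=57: ⌈(58·128+318)/337⌉ − ⌈(57·128+318)/337⌉ = ⌈7742/337⌉ − ⌈7614/337⌉ = 23 − 23 = 0
n=58: ⌈(59·128+318)/337⌉ − ⌈(58·128+318)/337⌉ = ⌈7870/337⌉ − ⌈7742/337⌉ = 24 − 23 = 1
n=59: ⌈(60·128+318)/337⌉ − ⌈(59·128+318)/337⌉ = ⌈7998/337⌉ − ⌈7870/337⌉ = 24 − 24 = 0
n=60: ⌈(61·128+318)/337⌉ − ⌈(60·128+318)/337⌉ = ⌈8126/337⌉ − ⌈7998/337⌉ = 25 − 24 = 1
n=61: ⌈(62·128+318)/337⌉ − ⌈(61·128+318)/337⌉ = ⌈8254/337⌉ − ⌈8126/337⌉ = 25 − 25 = 0
n=62: ⌈(63·128+318)/337⌉ − ⌈(62·128+318)/337⌉ = ⌈8382/337⌉ − ⌈8254/337⌉ = 25 − 25 = 0
n=63: ⌈(64·128+318)/337⌉ − ⌈(63·128+318)/337⌉ = ⌈8510/337⌉ − ⌈8382/337⌉ = 26 − 25 = 1
n=64: ⌈(65·128+318)/337⌉ − ⌈(64·128+318)/337⌉ = ⌈8638/337⌉ − ⌈8510/337⌉ = 26 − 26 = 0
n=65: ⌈(66·128+318)/337⌉ − ⌈(65·128+318)/337⌉ = ⌈8766/337⌉ − ⌈8638/337⌉ = 27 − 26 = 1
n=66: ⌈(67·128+318)/337⌉ − ⌈(66·128+318)/337⌉ = ⌈8894/337⌉ − ⌈8766/337⌉ = 27 − 27 = 0
n=67: ⌈(68·128+318)/337⌉ − ⌈(67·128+318)/337⌉ = ⌈9022/337⌉ − ⌈8894/337⌉ = 27 − 27 = 0
n=68: ⌈(69·128+318)/337⌉ − ⌈(68·128+318)/337⌉ = ⌈9150/337⌉ − ⌈9022/337⌉ = 28 − 27 = 1
n=69: ⌈(70·128+318)/337⌉ − ⌈(69·128+318)/337⌉ = ⌈9278/337⌉ − ⌈9150/337⌉ = 28 − 28 = 0
n=70: ⌈(71·128+318)/337⌉ − ⌈(70·128+318)/337⌉ = ⌈9406/337⌉ − ⌈9278/337⌉ = 28 − 28 = 0
n=71: ⌈(72·128+318)/337⌉ − ⌈(71·128+318)/337⌉ = ⌈9534/337⌉ − ⌈9406/337⌉ = 29 − 28 = 1
n=72: ⌈(73·128+318)/337⌉ − ⌈(72·128+318)/337⌉ = ⌈9662/337⌉ − ⌈9534/337⌉ = 29 − 29 = 0
n=73: ⌈(74·128+318)/337⌉ − ⌈(73·128+318)/337⌉ = ⌈9790/337⌉ − ⌈9662/337⌉ = 30 − 29 = 1
n=74: ⌈(75·128+318)/337⌉ − ⌈(74·128+318)/337⌉ = ⌈9918/337⌉ − ⌈9790/337⌉ = 30 − 30 = 0
n=75: ⌈(76·128+318)/337⌉ − ⌈(75·128+318)/337⌉ = ⌈10046/337⌉ − ⌈9918/337⌉ = 30 − 30 = 0


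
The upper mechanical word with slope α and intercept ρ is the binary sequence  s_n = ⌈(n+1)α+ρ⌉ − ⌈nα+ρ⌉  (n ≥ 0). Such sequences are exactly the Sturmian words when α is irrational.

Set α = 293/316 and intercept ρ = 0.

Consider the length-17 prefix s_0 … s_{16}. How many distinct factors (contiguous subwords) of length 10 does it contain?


5

t_n = ⌈(n·293)/316⌉ for n = 0 … 17:
  n=0…9: ⌈0/316⌉=0 ⌈293/316⌉=1 ⌈586/316⌉=2 ⌈879/316⌉=3 ⌈1172/316⌉=4 ⌈1465/316⌉=5 ⌈1758/316⌉=6 ⌈2051/316⌉=7 ⌈2344/316⌉=8 ⌈2637/316⌉=9
  n=10…17: ⌈2930/316⌉=10 ⌈3223/316⌉=11 ⌈3516/316⌉=12 ⌈3809/316⌉=13 ⌈4102/316⌉=13 ⌈4395/316⌉=14 ⌈4688/316⌉=15 ⌈4981/316⌉=16
s_n = t_(n+1) − t_n for n = 0 … 16 gives
prefix = 11111111111110111
slide a length-10 window over [0..9] … [7..16] (8 windows); first occurrence of each distinct factor:
  [  0..  9] 1111111111
  [  4.. 13] 1111111110
  [  5.. 14] 1111111101
  [  6.. 15] 1111111011
  [  7.. 16] 1111110111
  (the other 3 windows repeat one of these)
distinct factors: {1111110111, 1111111011, 1111111101, 1111111110, 1111111111}
count = 5  (Sturmian bound for length 10 is 11)


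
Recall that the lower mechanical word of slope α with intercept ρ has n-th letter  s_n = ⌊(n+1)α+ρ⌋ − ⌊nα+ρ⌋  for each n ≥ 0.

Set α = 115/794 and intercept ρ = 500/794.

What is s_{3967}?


(n+1)α + ρ = (3968·115 + 500) / 794 = 456820/794
nα + ρ     = (3967·115 + 500) / 794 = 456705/794
⌊456820/794⌋ = 575,  ⌊456705/794⌋ = 575
s_{3967} = 575 − 575 = 0

0


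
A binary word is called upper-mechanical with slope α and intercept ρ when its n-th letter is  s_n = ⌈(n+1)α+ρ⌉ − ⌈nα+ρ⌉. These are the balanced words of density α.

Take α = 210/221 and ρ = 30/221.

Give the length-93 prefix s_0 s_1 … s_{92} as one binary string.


n=0: ⌈(1·210+30)/221⌉ − ⌈(0·210+30)/221⌉ = ⌈240/221⌉ − ⌈30/221⌉ = 2 − 1 = 1
n=1: ⌈(2·210+30)/221⌉ − ⌈(1·210+30)/221⌉ = ⌈450/221⌉ − ⌈240/221⌉ = 3 − 2 = 1
n=2: ⌈(3·210+30)/221⌉ − ⌈(2·210+30)/221⌉ = ⌈660/221⌉ − ⌈450/221⌉ = 3 − 3 = 0
n=3: ⌈(4·210+30)/221⌉ − ⌈(3·210+30)/221⌉ = ⌈870/221⌉ − ⌈660/221⌉ = 4 − 3 = 1
n=4: ⌈(5·210+30)/221⌉ − ⌈(4·210+30)/221⌉ = ⌈1080/221⌉ − ⌈870/221⌉ = 5 − 4 = 1
n=5: ⌈(6·210+30)/221⌉ − ⌈(5·210+30)/221⌉ = ⌈1290/221⌉ − ⌈1080/221⌉ = 6 − 5 = 1
n=6: ⌈(7·210+30)/221⌉ − ⌈(6·210+30)/221⌉ = ⌈1500/221⌉ − ⌈1290/221⌉ = 7 − 6 = 1
n=7: ⌈(8·210+30)/221⌉ − ⌈(7·210+30)/221⌉ = ⌈1710/221⌉ − ⌈1500/221⌉ = 8 − 7 = 1
n=8: ⌈(9·210+30)/221⌉ − ⌈(8·210+30)/221⌉ = ⌈1920/221⌉ − ⌈1710/221⌉ = 9 − 8 = 1
n=9: ⌈(10·210+30)/221⌉ − ⌈(9·210+30)/221⌉ = ⌈2130/221⌉ − ⌈1920/221⌉ = 10 − 9 = 1
n=10: ⌈(11·210+30)/221⌉ − ⌈(10·210+30)/221⌉ = ⌈2340/221⌉ − ⌈2130/221⌉ = 11 − 10 = 1
n=11: ⌈(12·210+30)/221⌉ − ⌈(11·210+30)/221⌉ = ⌈2550/221⌉ − ⌈2340/221⌉ = 12 − 11 = 1
n=12: ⌈(13·210+30)/221⌉ − ⌈(12·210+30)/221⌉ = ⌈2760/221⌉ − ⌈2550/221⌉ = 13 − 12 = 1
n=13: ⌈(14·210+30)/221⌉ − ⌈(13·210+30)/221⌉ = ⌈2970/221⌉ − ⌈2760/221⌉ = 14 − 13 = 1
n=14: ⌈(15·210+30)/221⌉ − ⌈(14·210+30)/221⌉ = ⌈3180/221⌉ − ⌈2970/221⌉ = 15 − 14 = 1
n=15: ⌈(16·210+30)/221⌉ − ⌈(15·210+30)/221⌉ = ⌈3390/221⌉ − ⌈3180/221⌉ = 16 − 15 = 1
n=16: ⌈(17·210+30)/221⌉ − ⌈(16·210+30)/221⌉ = ⌈3600/221⌉ − ⌈3390/221⌉ = 17 − 16 = 1
n=17: ⌈(18·210+30)/221⌉ − ⌈(17·210+30)/221⌉ = ⌈3810/221⌉ − ⌈3600/221⌉ = 18 − 17 = 1
n=18: ⌈(19·210+30)/221⌉ − ⌈(18·210+30)/221⌉ = ⌈4020/221⌉ − ⌈3810/221⌉ = 19 − 18 = 1
n=19: ⌈(20·210+30)/221⌉ − ⌈(19·210+30)/221⌉ = ⌈4230/221⌉ − ⌈4020/221⌉ = 20 − 19 = 1
n=20: ⌈(21·210+30)/221⌉ − ⌈(20·210+30)/221⌉ = ⌈4440/221⌉ − ⌈4230/221⌉ = 21 − 20 = 1
n=21: ⌈(22·210+30)/221⌉ − ⌈(21·210+30)/221⌉ = ⌈4650/221⌉ − ⌈4440/221⌉ = 22 − 21 = 1
n=22: ⌈(23·210+30)/221⌉ − ⌈(22·210+30)/221⌉ = ⌈4860/221⌉ − ⌈4650/221⌉ = 22 − 22 = 0
n=23: ⌈(24·210+30)/221⌉ − ⌈(23·210+30)/221⌉ = ⌈5070/221⌉ − ⌈4860/221⌉ = 23 − 22 = 1
n=24: ⌈(25·210+30)/221⌉ − ⌈(24·210+30)/221⌉ = ⌈5280/221⌉ − ⌈5070/221⌉ = 24 − 23 = 1
n=25: ⌈(26·210+30)/221⌉ − ⌈(25·210+30)/221⌉ = ⌈5490/221⌉ − ⌈5280/221⌉ = 25 − 24 = 1
n=26: ⌈(27·210+30)/221⌉ − ⌈(26·210+30)/221⌉ = ⌈5700/221⌉ − ⌈5490/221⌉ = 26 − 25 = 1
n=27: ⌈(28·210+30)/221⌉ − ⌈(27·210+30)/221⌉ = ⌈5910/221⌉ − ⌈5700/221⌉ = 27 − 26 = 1
n=28: ⌈(29·210+30)/221⌉ − ⌈(28·210+30)/221⌉ = ⌈6120/221⌉ − ⌈5910/221⌉ = 28 − 27 = 1
n=29: ⌈(30·210+30)/221⌉ − ⌈(29·210+30)/221⌉ = ⌈6330/221⌉ − ⌈6120/221⌉ = 29 − 28 = 1
n=30: ⌈(31·210+30)/221⌉ − ⌈(30·210+30)/221⌉ = ⌈6540/221⌉ − ⌈6330/221⌉ = 30 − 29 = 1
n=31: ⌈(32·210+30)/221⌉ − ⌈(31·210+30)/221⌉ = ⌈6750/221⌉ − ⌈6540/221⌉ = 31 − 30 = 1
n=32: ⌈(33·210+30)/221⌉ − ⌈(32·210+30)/221⌉ = ⌈6960/221⌉ − ⌈6750/221⌉ = 32 − 31 = 1
n=33: ⌈(34·210+30)/221⌉ − ⌈(33·210+30)/221⌉ = ⌈7170/221⌉ − ⌈6960/221⌉ = 33 − 32 = 1
n=34: ⌈(35·210+30)/221⌉ − ⌈(34·210+30)/221⌉ = ⌈7380/221⌉ − ⌈7170/221⌉ = 34 − 33 = 1
n=35: ⌈(36·210+30)/221⌉ − ⌈(35·210+30)/221⌉ = ⌈7590/221⌉ − ⌈7380/221⌉ = 35 − 34 = 1
n=36: ⌈(37·210+30)/221⌉ − ⌈(36·210+30)/221⌉ = ⌈7800/221⌉ − ⌈7590/221⌉ = 36 − 35 = 1
n=37: ⌈(38·210+30)/221⌉ − ⌈(37·210+30)/221⌉ = ⌈8010/221⌉ − ⌈7800/221⌉ = 37 − 36 = 1
n=38: ⌈(39·210+30)/221⌉ − ⌈(38·210+30)/221⌉ = ⌈8220/221⌉ − ⌈8010/221⌉ = 38 − 37 = 1
n=39: ⌈(40·210+30)/221⌉ − ⌈(39·210+30)/221⌉ = ⌈8430/221⌉ − ⌈8220/221⌉ = 39 − 38 = 1
n=40: ⌈(41·210+30)/221⌉ − ⌈(40·210+30)/221⌉ = ⌈8640/221⌉ − ⌈8430/221⌉ = 40 − 39 = 1
n=41: ⌈(42·210+30)/221⌉ − ⌈(41·210+30)/221⌉ = ⌈8850/221⌉ − ⌈8640/221⌉ = 41 − 40 = 1
n=42: ⌈(43·210+30)/221⌉ − ⌈(42·210+30)/221⌉ = ⌈9060/221⌉ − ⌈8850/221⌉ = 41 − 41 = 0
n=43: ⌈(44·210+30)/221⌉ − ⌈(43·210+30)/221⌉ = ⌈9270/221⌉ − ⌈9060/221⌉ = 42 − 41 = 1
n=44: ⌈(45·210+30)/221⌉ − ⌈(44·210+30)/221⌉ = ⌈9480/221⌉ − ⌈9270/221⌉ = 43 − 42 = 1
n=45: ⌈(46·210+30)/221⌉ − ⌈(45·210+30)/221⌉ = ⌈9690/221⌉ − ⌈9480/221⌉ = 44 − 43 = 1
n=46: ⌈(47·210+30)/221⌉ − ⌈(46·210+30)/221⌉ = ⌈9900/221⌉ − ⌈9690/221⌉ = 45 − 44 = 1
n=47: ⌈(48·210+30)/221⌉ − ⌈(47·210+30)/221⌉ = ⌈10110/221⌉ − ⌈9900/221⌉ = 46 − 45 = 1
n=48: ⌈(49·210+30)/221⌉ − ⌈(48·210+30)/221⌉ = ⌈10320/221⌉ − ⌈10110/221⌉ = 47 − 46 = 1
n=49: ⌈(50·210+30)/221⌉ − ⌈(49·210+30)/221⌉ = ⌈10530/221⌉ − ⌈10320/221⌉ = 48 − 47 = 1
n=50: ⌈(51·210+30)/221⌉ − ⌈(50·210+30)/221⌉ = ⌈10740/221⌉ − ⌈10530/221⌉ = 49 − 48 = 1
n=51: ⌈(52·210+30)/221⌉ − ⌈(51·210+30)/221⌉ = ⌈10950/221⌉ − ⌈10740/221⌉ = 50 − 49 = 1
n=52: ⌈(53·210+30)/221⌉ − ⌈(52·210+30)/221⌉ = ⌈11160/221⌉ − ⌈10950/221⌉ = 51 − 50 = 1
n=53: ⌈(54·210+30)/221⌉ − ⌈(53·210+30)/221⌉ = ⌈11370/221⌉ − ⌈11160/221⌉ = 52 − 51 = 1
n=54: ⌈(55·210+30)/221⌉ − ⌈(54·210+30)/221⌉ = ⌈11580/221⌉ − ⌈11370/221⌉ = 53 − 52 = 1
n=55: ⌈(56·210+30)/221⌉ − ⌈(55·210+30)/221⌉ = ⌈11790/221⌉ − ⌈11580/221⌉ = 54 − 53 = 1
n=56: ⌈(57·210+30)/221⌉ − ⌈(56·210+30)/221⌉ = ⌈12000/221⌉ − ⌈11790/221⌉ = 55 − 54 = 1
n=57: ⌈(58·210+30)/221⌉ − ⌈(57·210+30)/221⌉ = ⌈12210/221⌉ − ⌈12000/221⌉ = 56 − 55 = 1
n=58: ⌈(59·210+30)/221⌉ − ⌈(58·210+30)/221⌉ = ⌈12420/221⌉ − ⌈12210/221⌉ = 57 − 56 = 1
n=59: ⌈(60·210+30)/221⌉ − ⌈(59·210+30)/221⌉ = ⌈12630/221⌉ − ⌈12420/221⌉ = 58 − 57 = 1
n=60: ⌈(61·210+30)/221⌉ − ⌈(60·210+30)/221⌉ = ⌈12840/221⌉ − ⌈12630/221⌉ = 59 − 58 = 1
n=61: ⌈(62·210+30)/221⌉ − ⌈(61·210+30)/221⌉ = ⌈13050/221⌉ − ⌈12840/221⌉ = 60 − 59 = 1
n=62: ⌈(63·210+30)/221⌉ − ⌈(62·210+30)/221⌉ = ⌈13260/221⌉ − ⌈13050/221⌉ = 60 − 60 = 0
n=63: ⌈(64·210+30)/221⌉ − ⌈(63·210+30)/221⌉ = ⌈13470/221⌉ − ⌈13260/221⌉ = 61 − 60 = 1
n=64: ⌈(65·210+30)/221⌉ − ⌈(64·210+30)/221⌉ = ⌈13680/221⌉ − ⌈13470/221⌉ = 62 − 61 = 1
n=65: ⌈(66·210+30)/221⌉ − ⌈(65·210+30)/221⌉ = ⌈13890/221⌉ − ⌈13680/221⌉ = 63 − 62 = 1
n=66: ⌈(67·210+30)/221⌉ − ⌈(66·210+30)/221⌉ = ⌈14100/221⌉ − ⌈13890/221⌉ = 64 − 63 = 1
n=67: ⌈(68·210+30)/221⌉ − ⌈(67·210+30)/221⌉ = ⌈14310/221⌉ − ⌈14100/221⌉ = 65 − 64 = 1
n=68: ⌈(69·210+30)/221⌉ − ⌈(68·210+30)/221⌉ = ⌈14520/221⌉ − ⌈14310/221⌉ = 66 − 65 = 1
n=69: ⌈(70·210+30)/221⌉ − ⌈(69·210+30)/221⌉ = ⌈14730/221⌉ − ⌈14520/221⌉ = 67 − 66 = 1
n=70: ⌈(71·210+30)/221⌉ − ⌈(70·210+30)/221⌉ = ⌈14940/221⌉ − ⌈14730/221⌉ = 68 − 67 = 1
n=71: ⌈(72·210+30)/221⌉ − ⌈(71·210+30)/221⌉ = ⌈15150/221⌉ − ⌈14940/221⌉ = 69 − 68 = 1
n=72: ⌈(73·210+30)/221⌉ − ⌈(72·210+30)/221⌉ = ⌈15360/221⌉ − ⌈15150/221⌉ = 70 − 69 = 1
n=73: ⌈(74·210+30)/221⌉ − ⌈(73·210+30)/221⌉ = ⌈15570/221⌉ − ⌈15360/221⌉ = 71 − 70 = 1
n=74: ⌈(75·210+30)/221⌉ − ⌈(74·210+30)/221⌉ = ⌈15780/221⌉ − ⌈15570/221⌉ = 72 − 71 = 1
n=75: ⌈(76·210+30)/221⌉ − ⌈(75·210+30)/221⌉ = ⌈15990/221⌉ − ⌈15780/221⌉ = 73 − 72 = 1
n=76: ⌈(77·210+30)/221⌉ − ⌈(76·210+30)/221⌉ = ⌈16200/221⌉ − ⌈15990/221⌉ = 74 − 73 = 1
n=77: ⌈(78·210+30)/221⌉ − ⌈(77·210+30)/221⌉ = ⌈16410/221⌉ − ⌈16200/221⌉ = 75 − 74 = 1
n=78: ⌈(79·210+30)/221⌉ − ⌈(78·210+30)/221⌉ = ⌈16620/221⌉ − ⌈16410/221⌉ = 76 − 75 = 1
n=79: ⌈(80·210+30)/221⌉ − ⌈(79·210+30)/221⌉ = ⌈16830/221⌉ − ⌈16620/221⌉ = 77 − 76 = 1
n=80: ⌈(81·210+30)/221⌉ − ⌈(80·210+30)/221⌉ = ⌈17040/221⌉ − ⌈16830/221⌉ = 78 − 77 = 1
n=81: ⌈(82·210+30)/221⌉ − ⌈(81·210+30)/221⌉ = ⌈17250/221⌉ − ⌈17040/221⌉ = 79 − 78 = 1
n=82: ⌈(83·210+30)/221⌉ − ⌈(82·210+30)/221⌉ = ⌈17460/221⌉ − ⌈17250/221⌉ = 80 − 79 = 1
n=83: ⌈(84·210+30)/221⌉ − ⌈(83·210+30)/221⌉ = ⌈17670/221⌉ − ⌈17460/221⌉ = 80 − 80 = 0
n=84: ⌈(85·210+30)/221⌉ − ⌈(84·210+30)/221⌉ = ⌈17880/221⌉ − ⌈17670/221⌉ = 81 − 80 = 1
n=85: ⌈(86·210+30)/221⌉ − ⌈(85·210+30)/221⌉ = ⌈18090/221⌉ − ⌈17880/221⌉ = 82 − 81 = 1
n=86: ⌈(87·210+30)/221⌉ − ⌈(86·210+30)/221⌉ = ⌈18300/221⌉ − ⌈18090/221⌉ = 83 − 82 = 1
n=87: ⌈(88·210+30)/221⌉ − ⌈(87·210+30)/221⌉ = ⌈18510/221⌉ − ⌈18300/221⌉ = 84 − 83 = 1
n=88: ⌈(89·210+30)/221⌉ − ⌈(88·210+30)/221⌉ = ⌈18720/221⌉ − ⌈18510/221⌉ = 85 − 84 = 1
n=89: ⌈(90·210+30)/221⌉ − ⌈(89·210+30)/221⌉ = ⌈18930/221⌉ − ⌈18720/221⌉ = 86 − 85 = 1
n=90: ⌈(91·210+30)/221⌉ − ⌈(90·210+30)/221⌉ = ⌈19140/221⌉ − ⌈18930/221⌉ = 87 − 86 = 1
n=91: ⌈(92·210+30)/221⌉ − ⌈(91·210+30)/221⌉ = ⌈19350/221⌉ − ⌈19140/221⌉ = 88 − 87 = 1
n=92: ⌈(93·210+30)/221⌉ − ⌈(92·210+30)/221⌉ = ⌈19560/221⌉ − ⌈19350/221⌉ = 89 − 88 = 1

110111111111111111111101111111111111111111011111111111111111110111111111111111111110111111111


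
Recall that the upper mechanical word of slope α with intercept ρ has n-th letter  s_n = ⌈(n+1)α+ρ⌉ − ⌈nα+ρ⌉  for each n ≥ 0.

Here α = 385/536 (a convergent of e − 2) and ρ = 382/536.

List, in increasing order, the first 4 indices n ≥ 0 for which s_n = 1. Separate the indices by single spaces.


n=0: ⌈767/536⌉−⌈382/536⌉ = 2−1 = 1  ← one
n=1: ⌈1152/536⌉−⌈767/536⌉ = 3−2 = 1  ← one
n=2: ⌈1537/536⌉−⌈1152/536⌉ = 3−3 = 0
n=3: ⌈1922/536⌉−⌈1537/536⌉ = 4−3 = 1  ← one
n=4: ⌈2307/536⌉−⌈1922/536⌉ = 5−4 = 1  ← one
positions of the first 4 ones: 0 1 3 4

0 1 3 4


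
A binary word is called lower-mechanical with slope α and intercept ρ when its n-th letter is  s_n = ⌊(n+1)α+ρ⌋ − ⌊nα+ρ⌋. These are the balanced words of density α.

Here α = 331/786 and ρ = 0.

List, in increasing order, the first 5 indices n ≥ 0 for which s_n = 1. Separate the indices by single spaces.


2 4 7 9 11

n=0: ⌊331/786⌋−⌊0/786⌋ = 0−0 = 0
n=1: ⌊662/786⌋−⌊331/786⌋ = 0−0 = 0
n=2: ⌊993/786⌋−⌊662/786⌋ = 1−0 = 1  ← one
n=3: ⌊1324/786⌋−⌊993/786⌋ = 1−1 = 0
n=4: ⌊1655/786⌋−⌊1324/786⌋ = 2−1 = 1  ← one
n=5: ⌊1986/786⌋−⌊1655/786⌋ = 2−2 = 0
n=6: ⌊2317/786⌋−⌊1986/786⌋ = 2−2 = 0
n=7: ⌊2648/786⌋−⌊2317/786⌋ = 3−2 = 1  ← one
n=8: ⌊2979/786⌋−⌊2648/786⌋ = 3−3 = 0
n=9: ⌊3310/786⌋−⌊2979/786⌋ = 4−3 = 1  ← one
n=10: ⌊3641/786⌋−⌊3310/786⌋ = 4−4 = 0
n=11: ⌊3972/786⌋−⌊3641/786⌋ = 5−4 = 1  ← one
positions of the first 5 ones: 2 4 7 9 11


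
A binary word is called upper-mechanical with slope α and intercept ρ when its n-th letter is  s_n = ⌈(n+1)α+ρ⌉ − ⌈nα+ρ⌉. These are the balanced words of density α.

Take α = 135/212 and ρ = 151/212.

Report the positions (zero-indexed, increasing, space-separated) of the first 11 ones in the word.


n=0: ⌈286/212⌉−⌈151/212⌉ = 2−1 = 1  ← one
n=1: ⌈421/212⌉−⌈286/212⌉ = 2−2 = 0
n=2: ⌈556/212⌉−⌈421/212⌉ = 3−2 = 1  ← one
n=3: ⌈691/212⌉−⌈556/212⌉ = 4−3 = 1  ← one
n=4: ⌈826/212⌉−⌈691/212⌉ = 4−4 = 0
n=5: ⌈961/212⌉−⌈826/212⌉ = 5−4 = 1  ← one
n=6: ⌈1096/212⌉−⌈961/212⌉ = 6−5 = 1  ← one
n=7: ⌈1231/212⌉−⌈1096/212⌉ = 6−6 = 0
n=8: ⌈1366/212⌉−⌈1231/212⌉ = 7−6 = 1  ← one
n=9: ⌈1501/212⌉−⌈1366/212⌉ = 8−7 = 1  ← one
n=10: ⌈1636/212⌉−⌈1501/212⌉ = 8−8 = 0
n=11: ⌈1771/212⌉−⌈1636/212⌉ = 9−8 = 1  ← one
n=12: ⌈1906/212⌉−⌈1771/212⌉ = 9−9 = 0
n=13: ⌈2041/212⌉−⌈1906/212⌉ = 10−9 = 1  ← one
n=14: ⌈2176/212⌉−⌈2041/212⌉ = 11−10 = 1  ← one
n=15: ⌈2311/212⌉−⌈2176/212⌉ = 11−11 = 0
n=16: ⌈2446/212⌉−⌈2311/212⌉ = 12−11 = 1  ← one
positions of the first 11 ones: 0 2 3 5 6 8 9 11 13 14 16

0 2 3 5 6 8 9 11 13 14 16


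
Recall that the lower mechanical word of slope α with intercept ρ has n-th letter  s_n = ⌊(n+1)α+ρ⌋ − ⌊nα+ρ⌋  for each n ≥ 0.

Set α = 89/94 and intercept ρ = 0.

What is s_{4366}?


(n+1)α + ρ = (4367·89) / 94 = 388663/94
nα + ρ     = (4366·89) / 94 = 388574/94
⌊388663/94⌋ = 4134,  ⌊388574/94⌋ = 4133
s_{4366} = 4134 − 4133 = 1

1


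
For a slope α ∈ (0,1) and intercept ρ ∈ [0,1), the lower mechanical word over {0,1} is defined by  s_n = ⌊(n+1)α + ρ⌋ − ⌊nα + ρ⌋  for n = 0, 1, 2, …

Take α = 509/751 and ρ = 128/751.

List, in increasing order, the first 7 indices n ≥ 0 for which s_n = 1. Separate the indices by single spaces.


n=0: ⌊637/751⌋−⌊128/751⌋ = 0−0 = 0
n=1: ⌊1146/751⌋−⌊637/751⌋ = 1−0 = 1  ← one
n=2: ⌊1655/751⌋−⌊1146/751⌋ = 2−1 = 1  ← one
n=3: ⌊2164/751⌋−⌊1655/751⌋ = 2−2 = 0
n=4: ⌊2673/751⌋−⌊2164/751⌋ = 3−2 = 1  ← one
n=5: ⌊3182/751⌋−⌊2673/751⌋ = 4−3 = 1  ← one
n=6: ⌊3691/751⌋−⌊3182/751⌋ = 4−4 = 0
n=7: ⌊4200/751⌋−⌊3691/751⌋ = 5−4 = 1  ← one
n=8: ⌊4709/751⌋−⌊4200/751⌋ = 6−5 = 1  ← one
n=9: ⌊5218/751⌋−⌊4709/751⌋ = 6−6 = 0
n=10: ⌊5727/751⌋−⌊5218/751⌋ = 7−6 = 1  ← one
positions of the first 7 ones: 1 2 4 5 7 8 10

1 2 4 5 7 8 10


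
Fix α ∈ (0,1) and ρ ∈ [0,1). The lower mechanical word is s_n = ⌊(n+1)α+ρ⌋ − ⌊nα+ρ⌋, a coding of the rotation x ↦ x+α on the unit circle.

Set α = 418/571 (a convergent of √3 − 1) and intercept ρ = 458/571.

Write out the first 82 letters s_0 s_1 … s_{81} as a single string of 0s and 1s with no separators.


n=0: ⌊(1·418+458)/571⌋ − ⌊(0·418+458)/571⌋ = ⌊876/571⌋ − ⌊458/571⌋ = 1 − 0 = 1
n=1: ⌊(2·418+458)/571⌋ − ⌊(1·418+458)/571⌋ = ⌊1294/571⌋ − ⌊876/571⌋ = 2 − 1 = 1
n=2: ⌊(3·418+458)/571⌋ − ⌊(2·418+458)/571⌋ = ⌊1712/571⌋ − ⌊1294/571⌋ = 2 − 2 = 0
n=3: ⌊(4·418+458)/571⌋ − ⌊(3·418+458)/571⌋ = ⌊2130/571⌋ − ⌊1712/571⌋ = 3 − 2 = 1
n=4: ⌊(5·418+458)/571⌋ − ⌊(4·418+458)/571⌋ = ⌊2548/571⌋ − ⌊2130/571⌋ = 4 − 3 = 1
n=5: ⌊(6·418+458)/571⌋ − ⌊(5·418+458)/571⌋ = ⌊2966/571⌋ − ⌊2548/571⌋ = 5 − 4 = 1
n=6: ⌊(7·418+458)/571⌋ − ⌊(6·418+458)/571⌋ = ⌊3384/571⌋ − ⌊2966/571⌋ = 5 − 5 = 0
n=7: ⌊(8·418+458)/571⌋ − ⌊(7·418+458)/571⌋ = ⌊3802/571⌋ − ⌊3384/571⌋ = 6 − 5 = 1
n=8: ⌊(9·418+458)/571⌋ − ⌊(8·418+458)/571⌋ = ⌊4220/571⌋ − ⌊3802/571⌋ = 7 − 6 = 1
n=9: ⌊(10·418+458)/571⌋ − ⌊(9·418+458)/571⌋ = ⌊4638/571⌋ − ⌊4220/571⌋ = 8 − 7 = 1
n=10: ⌊(11·418+458)/571⌋ − ⌊(10·418+458)/571⌋ = ⌊5056/571⌋ − ⌊4638/571⌋ = 8 − 8 = 0
n=11: ⌊(12·418+458)/571⌋ − ⌊(11·418+458)/571⌋ = ⌊5474/571⌋ − ⌊5056/571⌋ = 9 − 8 = 1
n=12: ⌊(13·418+458)/571⌋ − ⌊(12·418+458)/571⌋ = ⌊5892/571⌋ − ⌊5474/571⌋ = 10 − 9 = 1
n=13: ⌊(14·418+458)/571⌋ − ⌊(13·418+458)/571⌋ = ⌊6310/571⌋ − ⌊5892/571⌋ = 11 − 10 = 1
n=14: ⌊(15·418+458)/571⌋ − ⌊(14·418+458)/571⌋ = ⌊6728/571⌋ − ⌊6310/571⌋ = 11 − 11 = 0
n=15: ⌊(16·418+458)/571⌋ − ⌊(15·418+458)/571⌋ = ⌊7146/571⌋ − ⌊6728/571⌋ = 12 − 11 = 1
n=16: ⌊(17·418+458)/571⌋ − ⌊(16·418+458)/571⌋ = ⌊7564/571⌋ − ⌊7146/571⌋ = 13 − 12 = 1
n=17: ⌊(18·418+458)/571⌋ − ⌊(17·418+458)/571⌋ = ⌊7982/571⌋ − ⌊7564/571⌋ = 13 − 13 = 0
n=18: ⌊(19·418+458)/571⌋ − ⌊(18·418+458)/571⌋ = ⌊8400/571⌋ − ⌊7982/571⌋ = 14 − 13 = 1
n=19: ⌊(20·418+458)/571⌋ − ⌊(19·418+458)/571⌋ = ⌊8818/571⌋ − ⌊8400/571⌋ = 15 − 14 = 1
n=20: ⌊(21·418+458)/571⌋ − ⌊(20·418+458)/571⌋ = ⌊9236/571⌋ − ⌊8818/571⌋ = 16 − 15 = 1
n=21: ⌊(22·418+458)/571⌋ − ⌊(21·418+458)/571⌋ = ⌊9654/571⌋ − ⌊9236/571⌋ = 16 − 16 = 0
n=22: ⌊(23·418+458)/571⌋ − ⌊(22·418+458)/571⌋ = ⌊10072/571⌋ − ⌊9654/571⌋ = 17 − 16 = 1
n=23: ⌊(24·418+458)/571⌋ − ⌊(23·418+458)/571⌋ = ⌊10490/571⌋ − ⌊10072/571⌋ = 18 − 17 = 1
n=24: ⌊(25·418+458)/571⌋ − ⌊(24·418+458)/571⌋ = ⌊10908/571⌋ − ⌊10490/571⌋ = 19 − 18 = 1
n=25: ⌊(26·418+458)/571⌋ − ⌊(25·418+458)/571⌋ = ⌊11326/571⌋ − ⌊10908/571⌋ = 19 − 19 = 0
n=26: ⌊(27·418+458)/571⌋ − ⌊(26·418+458)/571⌋ = ⌊11744/571⌋ − ⌊11326/571⌋ = 20 − 19 = 1
n=27: ⌊(28·418+458)/571⌋ − ⌊(27·418+458)/571⌋ = ⌊12162/571⌋ − ⌊11744/571⌋ = 21 − 20 = 1
n=28: ⌊(29·418+458)/571⌋ − ⌊(28·418+458)/571⌋ = ⌊12580/571⌋ − ⌊12162/571⌋ = 22 − 21 = 1
n=29: ⌊(30·418+458)/571⌋ − ⌊(29·418+458)/571⌋ = ⌊12998/571⌋ − ⌊12580/571⌋ = 22 − 22 = 0
n=30: ⌊(31·418+458)/571⌋ − ⌊(30·418+458)/571⌋ = ⌊13416/571⌋ − ⌊12998/571⌋ = 23 − 22 = 1
n=31: ⌊(32·418+458)/571⌋ − ⌊(31·418+458)/571⌋ = ⌊13834/571⌋ − ⌊13416/571⌋ = 24 − 23 = 1
n=32: ⌊(33·418+458)/571⌋ − ⌊(32·418+458)/571⌋ = ⌊14252/571⌋ − ⌊13834/571⌋ = 24 − 24 = 0
n=33: ⌊(34·418+458)/571⌋ − ⌊(33·418+458)/571⌋ = ⌊14670/571⌋ − ⌊14252/571⌋ = 25 − 24 = 1
n=34: ⌊(35·418+458)/571⌋ − ⌊(34·418+458)/571⌋ = ⌊15088/571⌋ − ⌊14670/571⌋ = 26 − 25 = 1
n=35: ⌊(36·418+458)/571⌋ − ⌊(35·418+458)/571⌋ = ⌊15506/571⌋ − ⌊15088/571⌋ = 27 − 26 = 1
n=36: ⌊(37·418+458)/571⌋ − ⌊(36·418+458)/571⌋ = ⌊15924/571⌋ − ⌊15506/571⌋ = 27 − 27 = 0
n=37: ⌊(38·418+458)/571⌋ − ⌊(37·418+458)/571⌋ = ⌊16342/571⌋ − ⌊15924/571⌋ = 28 − 27 = 1
n=38: ⌊(39·418+458)/571⌋ − ⌊(38·418+458)/571⌋ = ⌊16760/571⌋ − ⌊16342/571⌋ = 29 − 28 = 1
n=39: ⌊(40·418+458)/571⌋ − ⌊(39·418+458)/571⌋ = ⌊17178/571⌋ − ⌊16760/571⌋ = 30 − 29 = 1
n=40: ⌊(41·418+458)/571⌋ − ⌊(40·418+458)/571⌋ = ⌊17596/571⌋ − ⌊17178/571⌋ = 30 − 30 = 0
n=41: ⌊(42·418+458)/571⌋ − ⌊(41·418+458)/571⌋ = ⌊18014/571⌋ − ⌊17596/571⌋ = 31 − 30 = 1
n=42: ⌊(43·418+458)/571⌋ − ⌊(42·418+458)/571⌋ = ⌊18432/571⌋ − ⌊18014/571⌋ = 32 − 31 = 1
n=43: ⌊(44·418+458)/571⌋ − ⌊(43·418+458)/571⌋ = ⌊18850/571⌋ − ⌊18432/571⌋ = 33 − 32 = 1
n=44: ⌊(45·418+458)/571⌋ − ⌊(44·418+458)/571⌋ = ⌊19268/571⌋ − ⌊18850/571⌋ = 33 − 33 = 0
n=45: ⌊(46·418+458)/571⌋ − ⌊(45·418+458)/571⌋ = ⌊19686/571⌋ − ⌊19268/571⌋ = 34 − 33 = 1
n=46: ⌊(47·418+458)/571⌋ − ⌊(46·418+458)/571⌋ = ⌊20104/571⌋ − ⌊19686/571⌋ = 35 − 34 = 1
n=47: ⌊(48·418+458)/571⌋ − ⌊(47·418+458)/571⌋ = ⌊20522/571⌋ − ⌊20104/571⌋ = 35 − 35 = 0
n=48: ⌊(49·418+458)/571⌋ − ⌊(48·418+458)/571⌋ = ⌊20940/571⌋ − ⌊20522/571⌋ = 36 − 35 = 1
n=49: ⌊(50·418+458)/571⌋ − ⌊(49·418+458)/571⌋ = ⌊21358/571⌋ − ⌊20940/571⌋ = 37 − 36 = 1
n=50: ⌊(51·418+458)/571⌋ − ⌊(50·418+458)/571⌋ = ⌊21776/571⌋ − ⌊21358/571⌋ = 38 − 37 = 1
n=51: ⌊(52·418+458)/571⌋ − ⌊(51·418+458)/571⌋ = ⌊22194/571⌋ − ⌊21776/571⌋ = 38 − 38 = 0
n=52: ⌊(53·418+458)/571⌋ − ⌊(52·418+458)/571⌋ = ⌊22612/571⌋ − ⌊22194/571⌋ = 39 − 38 = 1
n=53: ⌊(54·418+458)/571⌋ − ⌊(53·418+458)/571⌋ = ⌊23030/571⌋ − ⌊22612/571⌋ = 40 − 39 = 1
n=54: ⌊(55·418+458)/571⌋ − ⌊(54·418+458)/571⌋ = ⌊23448/571⌋ − ⌊23030/571⌋ = 41 − 40 = 1
n=55: ⌊(56·418+458)/571⌋ − ⌊(55·418+458)/571⌋ = ⌊23866/571⌋ − ⌊23448/571⌋ = 41 − 41 = 0
n=56: ⌊(57·418+458)/571⌋ − ⌊(56·418+458)/571⌋ = ⌊24284/571⌋ − ⌊23866/571⌋ = 42 − 41 = 1
n=57: ⌊(58·418+458)/571⌋ − ⌊(57·418+458)/571⌋ = ⌊24702/571⌋ − ⌊24284/571⌋ = 43 − 42 = 1
n=58: ⌊(59·418+458)/571⌋ − ⌊(58·418+458)/571⌋ = ⌊25120/571⌋ − ⌊24702/571⌋ = 43 − 43 = 0
n=59: ⌊(60·418+458)/571⌋ − ⌊(59·418+458)/571⌋ = ⌊25538/571⌋ − ⌊25120/571⌋ = 44 − 43 = 1
n=60: ⌊(61·418+458)/571⌋ − ⌊(60·418+458)/571⌋ = ⌊25956/571⌋ − ⌊25538/571⌋ = 45 − 44 = 1
n=61: ⌊(62·418+458)/571⌋ − ⌊(61·418+458)/571⌋ = ⌊26374/571⌋ − ⌊25956/571⌋ = 46 − 45 = 1
n=62: ⌊(63·418+458)/571⌋ − ⌊(62·418+458)/571⌋ = ⌊26792/571⌋ − ⌊26374/571⌋ = 46 − 46 = 0
n=63: ⌊(64·418+458)/571⌋ − ⌊(63·418+458)/571⌋ = ⌊27210/571⌋ − ⌊26792/571⌋ = 47 − 46 = 1
n=64: ⌊(65·418+458)/571⌋ − ⌊(64·418+458)/571⌋ = ⌊27628/571⌋ − ⌊27210/571⌋ = 48 − 47 = 1
n=65: ⌊(66·418+458)/571⌋ − ⌊(65·418+458)/571⌋ = ⌊28046/571⌋ − ⌊27628/571⌋ = 49 − 48 = 1
n=66: ⌊(67·418+458)/571⌋ − ⌊(66·418+458)/571⌋ = ⌊28464/571⌋ − ⌊28046/571⌋ = 49 − 49 = 0
n=67: ⌊(68·418+458)/571⌋ − ⌊(67·418+458)/571⌋ = ⌊28882/571⌋ − ⌊28464/571⌋ = 50 − 49 = 1
n=68: ⌊(69·418+458)/571⌋ − ⌊(68·418+458)/571⌋ = ⌊29300/571⌋ − ⌊28882/571⌋ = 51 − 50 = 1
n=69: ⌊(70·418+458)/571⌋ − ⌊(69·418+458)/571⌋ = ⌊29718/571⌋ − ⌊29300/571⌋ = 52 − 51 = 1
n=70: ⌊(71·418+458)/571⌋ − ⌊(70·418+458)/571⌋ = ⌊30136/571⌋ − ⌊29718/571⌋ = 52 − 52 = 0
n=71: ⌊(72·418+458)/571⌋ − ⌊(71·418+458)/571⌋ = ⌊30554/571⌋ − ⌊30136/571⌋ = 53 − 52 = 1
n=72: ⌊(73·418+458)/571⌋ − ⌊(72·418+458)/571⌋ = ⌊30972/571⌋ − ⌊30554/571⌋ = 54 − 53 = 1
n=73: ⌊(74·418+458)/571⌋ − ⌊(73·418+458)/571⌋ = ⌊31390/571⌋ − ⌊30972/571⌋ = 54 − 54 = 0
n=74: ⌊(75·418+458)/571⌋ − ⌊(74·418+458)/571⌋ = ⌊31808/571⌋ − ⌊31390/571⌋ = 55 − 54 = 1
n=75: ⌊(76·418+458)/571⌋ − ⌊(75·418+458)/571⌋ = ⌊32226/571⌋ − ⌊31808/571⌋ = 56 − 55 = 1
n=76: ⌊(77·418+458)/571⌋ − ⌊(76·418+458)/571⌋ = ⌊32644/571⌋ − ⌊32226/571⌋ = 57 − 56 = 1
n=77: ⌊(78·418+458)/571⌋ − ⌊(77·418+458)/571⌋ = ⌊33062/571⌋ − ⌊32644/571⌋ = 57 − 57 = 0
n=78: ⌊(79·418+458)/571⌋ − ⌊(78·418+458)/571⌋ = ⌊33480/571⌋ − ⌊33062/571⌋ = 58 − 57 = 1
n=79: ⌊(80·418+458)/571⌋ − ⌊(79·418+458)/571⌋ = ⌊33898/571⌋ − ⌊33480/571⌋ = 59 − 58 = 1
n=80: ⌊(81·418+458)/571⌋ − ⌊(80·418+458)/571⌋ = ⌊34316/571⌋ − ⌊33898/571⌋ = 60 − 59 = 1
n=81: ⌊(82·418+458)/571⌋ − ⌊(81·418+458)/571⌋ = ⌊34734/571⌋ − ⌊34316/571⌋ = 60 − 60 = 0

1101110111011101101110111011101101110111011101101110111011011101110111011011101110


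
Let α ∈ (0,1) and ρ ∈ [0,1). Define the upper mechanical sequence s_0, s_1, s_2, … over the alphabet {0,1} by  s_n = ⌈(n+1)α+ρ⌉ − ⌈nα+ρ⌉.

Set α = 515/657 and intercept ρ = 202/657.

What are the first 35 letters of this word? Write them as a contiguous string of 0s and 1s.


n=0: ⌈(1·515+202)/657⌉ − ⌈(0·515+202)/657⌉ = ⌈717/657⌉ − ⌈202/657⌉ = 2 − 1 = 1
n=1: ⌈(2·515+202)/657⌉ − ⌈(1·515+202)/657⌉ = ⌈1232/657⌉ − ⌈717/657⌉ = 2 − 2 = 0
n=2: ⌈(3·515+202)/657⌉ − ⌈(2·515+202)/657⌉ = ⌈1747/657⌉ − ⌈1232/657⌉ = 3 − 2 = 1
n=3: ⌈(4·515+202)/657⌉ − ⌈(3·515+202)/657⌉ = ⌈2262/657⌉ − ⌈1747/657⌉ = 4 − 3 = 1
n=4: ⌈(5·515+202)/657⌉ − ⌈(4·515+202)/657⌉ = ⌈2777/657⌉ − ⌈2262/657⌉ = 5 − 4 = 1
n=5: ⌈(6·515+202)/657⌉ − ⌈(5·515+202)/657⌉ = ⌈3292/657⌉ − ⌈2777/657⌉ = 6 − 5 = 1
n=6: ⌈(7·515+202)/657⌉ − ⌈(6·515+202)/657⌉ = ⌈3807/657⌉ − ⌈3292/657⌉ = 6 − 6 = 0
n=7: ⌈(8·515+202)/657⌉ − ⌈(7·515+202)/657⌉ = ⌈4322/657⌉ − ⌈3807/657⌉ = 7 − 6 = 1
n=8: ⌈(9·515+202)/657⌉ − ⌈(8·515+202)/657⌉ = ⌈4837/657⌉ − ⌈4322/657⌉ = 8 − 7 = 1
n=9: ⌈(10·515+202)/657⌉ − ⌈(9·515+202)/657⌉ = ⌈5352/657⌉ − ⌈4837/657⌉ = 9 − 8 = 1
n=10: ⌈(11·515+202)/657⌉ − ⌈(10·515+202)/657⌉ = ⌈5867/657⌉ − ⌈5352/657⌉ = 9 − 9 = 0
n=11: ⌈(12·515+202)/657⌉ − ⌈(11·515+202)/657⌉ = ⌈6382/657⌉ − ⌈5867/657⌉ = 10 − 9 = 1
n=12: ⌈(13·515+202)/657⌉ − ⌈(12·515+202)/657⌉ = ⌈6897/657⌉ − ⌈6382/657⌉ = 11 − 10 = 1
n=13: ⌈(14·515+202)/657⌉ − ⌈(13·515+202)/657⌉ = ⌈7412/657⌉ − ⌈6897/657⌉ = 12 − 11 = 1
n=14: ⌈(15·515+202)/657⌉ − ⌈(14·515+202)/657⌉ = ⌈7927/657⌉ − ⌈7412/657⌉ = 13 − 12 = 1
n=15: ⌈(16·515+202)/657⌉ − ⌈(15·515+202)/657⌉ = ⌈8442/657⌉ − ⌈7927/657⌉ = 13 − 13 = 0
n=16: ⌈(17·515+202)/657⌉ − ⌈(16·515+202)/657⌉ = ⌈8957/657⌉ − ⌈8442/657⌉ = 14 − 13 = 1
n=17: ⌈(18·515+202)/657⌉ − ⌈(17·515+202)/657⌉ = ⌈9472/657⌉ − ⌈8957/657⌉ = 15 − 14 = 1
n=18: ⌈(19·515+202)/657⌉ − ⌈(18·515+202)/657⌉ = ⌈9987/657⌉ − ⌈9472/657⌉ = 16 − 15 = 1
n=19: ⌈(20·515+202)/657⌉ − ⌈(19·515+202)/657⌉ = ⌈10502/657⌉ − ⌈9987/657⌉ = 16 − 16 = 0
n=20: ⌈(21·515+202)/657⌉ − ⌈(20·515+202)/657⌉ = ⌈11017/657⌉ − ⌈10502/657⌉ = 17 − 16 = 1
n=21: ⌈(22·515+202)/657⌉ − ⌈(21·515+202)/657⌉ = ⌈11532/657⌉ − ⌈11017/657⌉ = 18 − 17 = 1
n=22: ⌈(23·515+202)/657⌉ − ⌈(22·515+202)/657⌉ = ⌈12047/657⌉ − ⌈11532/657⌉ = 19 − 18 = 1
n=23: ⌈(24·515+202)/657⌉ − ⌈(23·515+202)/657⌉ = ⌈12562/657⌉ − ⌈12047/657⌉ = 20 − 19 = 1
n=24: ⌈(25·515+202)/657⌉ − ⌈(24·515+202)/657⌉ = ⌈13077/657⌉ − ⌈12562/657⌉ = 20 − 20 = 0
n=25: ⌈(26·515+202)/657⌉ − ⌈(25·515+202)/657⌉ = ⌈13592/657⌉ − ⌈13077/657⌉ = 21 − 20 = 1
n=26: ⌈(27·515+202)/657⌉ − ⌈(26·515+202)/657⌉ = ⌈14107/657⌉ − ⌈13592/657⌉ = 22 − 21 = 1
n=27: ⌈(28·515+202)/657⌉ − ⌈(27·515+202)/657⌉ = ⌈14622/657⌉ − ⌈14107/657⌉ = 23 − 22 = 1
n=28: ⌈(29·515+202)/657⌉ − ⌈(28·515+202)/657⌉ = ⌈15137/657⌉ − ⌈14622/657⌉ = 24 − 23 = 1
n=29: ⌈(30·515+202)/657⌉ − ⌈(29·515+202)/657⌉ = ⌈15652/657⌉ − ⌈15137/657⌉ = 24 − 24 = 0
n=30: ⌈(31·515+202)/657⌉ − ⌈(30·515+202)/657⌉ = ⌈16167/657⌉ − ⌈15652/657⌉ = 25 − 24 = 1
n=31: ⌈(32·515+202)/657⌉ − ⌈(31·515+202)/657⌉ = ⌈16682/657⌉ − ⌈16167/657⌉ = 26 − 25 = 1
n=32: ⌈(33·515+202)/657⌉ − ⌈(32·515+202)/657⌉ = ⌈17197/657⌉ − ⌈16682/657⌉ = 27 − 26 = 1
n=33: ⌈(34·515+202)/657⌉ − ⌈(33·515+202)/657⌉ = ⌈17712/657⌉ − ⌈17197/657⌉ = 27 − 27 = 0
n=34: ⌈(35·515+202)/657⌉ − ⌈(34·515+202)/657⌉ = ⌈18227/657⌉ − ⌈17712/657⌉ = 28 − 27 = 1

10111101110111101110111101111011101


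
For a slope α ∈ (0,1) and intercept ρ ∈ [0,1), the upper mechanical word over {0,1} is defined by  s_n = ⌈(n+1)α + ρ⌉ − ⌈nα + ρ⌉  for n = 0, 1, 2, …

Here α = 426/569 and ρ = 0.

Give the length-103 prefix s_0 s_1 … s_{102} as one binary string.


n=0: ⌈(1·426)/569⌉ − ⌈(0·426)/569⌉ = ⌈426/569⌉ − ⌈0/569⌉ = 1 − 0 = 1
n=1: ⌈(2·426)/569⌉ − ⌈(1·426)/569⌉ = ⌈852/569⌉ − ⌈426/569⌉ = 2 − 1 = 1
n=2: ⌈(3·426)/569⌉ − ⌈(2·426)/569⌉ = ⌈1278/569⌉ − ⌈852/569⌉ = 3 − 2 = 1
n=3: ⌈(4·426)/569⌉ − ⌈(3·426)/569⌉ = ⌈1704/569⌉ − ⌈1278/569⌉ = 3 − 3 = 0
n=4: ⌈(5·426)/569⌉ − ⌈(4·426)/569⌉ = ⌈2130/569⌉ − ⌈1704/569⌉ = 4 − 3 = 1
n=5: ⌈(6·426)/569⌉ − ⌈(5·426)/569⌉ = ⌈2556/569⌉ − ⌈2130/569⌉ = 5 − 4 = 1
n=6: ⌈(7·426)/569⌉ − ⌈(6·426)/569⌉ = ⌈2982/569⌉ − ⌈2556/569⌉ = 6 − 5 = 1
n=7: ⌈(8·426)/569⌉ − ⌈(7·426)/569⌉ = ⌈3408/569⌉ − ⌈2982/569⌉ = 6 − 6 = 0
n=8: ⌈(9·426)/569⌉ − ⌈(8·426)/569⌉ = ⌈3834/569⌉ − ⌈3408/569⌉ = 7 − 6 = 1
n=9: ⌈(10·426)/569⌉ − ⌈(9·426)/569⌉ = ⌈4260/569⌉ − ⌈3834/569⌉ = 8 − 7 = 1
n=10: ⌈(11·426)/569⌉ − ⌈(10·426)/569⌉ = ⌈4686/569⌉ − ⌈4260/569⌉ = 9 − 8 = 1
n=11: ⌈(12·426)/569⌉ − ⌈(11·426)/569⌉ = ⌈5112/569⌉ − ⌈4686/569⌉ = 9 − 9 = 0
n=12: ⌈(13·426)/569⌉ − ⌈(12·426)/569⌉ = ⌈5538/569⌉ − ⌈5112/569⌉ = 10 − 9 = 1
n=13: ⌈(14·426)/569⌉ − ⌈(13·426)/569⌉ = ⌈5964/569⌉ − ⌈5538/569⌉ = 11 − 10 = 1
n=14: ⌈(15·426)/569⌉ − ⌈(14·426)/569⌉ = ⌈6390/569⌉ − ⌈5964/569⌉ = 12 − 11 = 1
n=15: ⌈(16·426)/569⌉ − ⌈(15·426)/569⌉ = ⌈6816/569⌉ − ⌈6390/569⌉ = 12 − 12 = 0
n=16: ⌈(17·426)/569⌉ − ⌈(16·426)/569⌉ = ⌈7242/569⌉ − ⌈6816/569⌉ = 13 − 12 = 1
n=17: ⌈(18·426)/569⌉ − ⌈(17·426)/569⌉ = ⌈7668/569⌉ − ⌈7242/569⌉ = 14 − 13 = 1
n=18: ⌈(19·426)/569⌉ − ⌈(18·426)/569⌉ = ⌈8094/569⌉ − ⌈7668/569⌉ = 15 − 14 = 1
n=19: ⌈(20·426)/569⌉ − ⌈(19·426)/569⌉ = ⌈8520/569⌉ − ⌈8094/569⌉ = 15 − 15 = 0
n=20: ⌈(21·426)/569⌉ − ⌈(20·426)/569⌉ = ⌈8946/569⌉ − ⌈8520/569⌉ = 16 − 15 = 1
n=21: ⌈(22·426)/569⌉ − ⌈(21·426)/569⌉ = ⌈9372/569⌉ − ⌈8946/569⌉ = 17 − 16 = 1
n=22: ⌈(23·426)/569⌉ − ⌈(22·426)/569⌉ = ⌈9798/569⌉ − ⌈9372/569⌉ = 18 − 17 = 1
n=23: ⌈(24·426)/569⌉ − ⌈(23·426)/569⌉ = ⌈10224/569⌉ − ⌈9798/569⌉ = 18 − 18 = 0
n=24: ⌈(25·426)/569⌉ − ⌈(24·426)/569⌉ = ⌈10650/569⌉ − ⌈10224/569⌉ = 19 − 18 = 1
n=25: ⌈(26·426)/569⌉ − ⌈(25·426)/569⌉ = ⌈11076/569⌉ − ⌈10650/569⌉ = 20 − 19 = 1
n=26: ⌈(27·426)/569⌉ − ⌈(26·426)/569⌉ = ⌈11502/569⌉ − ⌈11076/569⌉ = 21 − 20 = 1
n=27: ⌈(28·426)/569⌉ − ⌈(27·426)/569⌉ = ⌈11928/569⌉ − ⌈11502/569⌉ = 21 − 21 = 0
n=28: ⌈(29·426)/569⌉ − ⌈(28·426)/569⌉ = ⌈12354/569⌉ − ⌈11928/569⌉ = 22 − 21 = 1
n=29: ⌈(30·426)/569⌉ − ⌈(29·426)/569⌉ = ⌈12780/569⌉ − ⌈12354/569⌉ = 23 − 22 = 1
n=30: ⌈(31·426)/569⌉ − ⌈(30·426)/569⌉ = ⌈13206/569⌉ − ⌈12780/569⌉ = 24 − 23 = 1
n=31: ⌈(32·426)/569⌉ − ⌈(31·426)/569⌉ = ⌈13632/569⌉ − ⌈13206/569⌉ = 24 − 24 = 0
n=32: ⌈(33·426)/569⌉ − ⌈(32·426)/569⌉ = ⌈14058/569⌉ − ⌈13632/569⌉ = 25 − 24 = 1
n=33: ⌈(34·426)/569⌉ − ⌈(33·426)/569⌉ = ⌈14484/569⌉ − ⌈14058/569⌉ = 26 − 25 = 1
n=34: ⌈(35·426)/569⌉ − ⌈(34·426)/569⌉ = ⌈14910/569⌉ − ⌈14484/569⌉ = 27 − 26 = 1
n=35: ⌈(36·426)/569⌉ − ⌈(35·426)/569⌉ = ⌈15336/569⌉ − ⌈14910/569⌉ = 27 − 27 = 0
n=36: ⌈(37·426)/569⌉ − ⌈(36·426)/569⌉ = ⌈15762/569⌉ − ⌈15336/569⌉ = 28 − 27 = 1
n=37: ⌈(38·426)/569⌉ − ⌈(37·426)/569⌉ = ⌈16188/569⌉ − ⌈15762/569⌉ = 29 − 28 = 1
n=38: ⌈(39·426)/569⌉ − ⌈(38·426)/569⌉ = ⌈16614/569⌉ − ⌈16188/569⌉ = 30 − 29 = 1
n=39: ⌈(40·426)/569⌉ − ⌈(39·426)/569⌉ = ⌈17040/569⌉ − ⌈16614/569⌉ = 30 − 30 = 0
n=40: ⌈(41·426)/569⌉ − ⌈(40·426)/569⌉ = ⌈17466/569⌉ − ⌈17040/569⌉ = 31 − 30 = 1
n=41: ⌈(42·426)/569⌉ − ⌈(41·426)/569⌉ = ⌈17892/569⌉ − ⌈17466/569⌉ = 32 − 31 = 1
n=42: ⌈(43·426)/569⌉ − ⌈(42·426)/569⌉ = ⌈18318/569⌉ − ⌈17892/569⌉ = 33 − 32 = 1
n=43: ⌈(44·426)/569⌉ − ⌈(43·426)/569⌉ = ⌈18744/569⌉ − ⌈18318/569⌉ = 33 − 33 = 0
n=44: ⌈(45·426)/569⌉ − ⌈(44·426)/569⌉ = ⌈19170/569⌉ − ⌈18744/569⌉ = 34 − 33 = 1
n=45: ⌈(46·426)/569⌉ − ⌈(45·426)/569⌉ = ⌈19596/569⌉ − ⌈19170/569⌉ = 35 − 34 = 1
n=46: ⌈(47·426)/569⌉ − ⌈(46·426)/569⌉ = ⌈20022/569⌉ − ⌈19596/569⌉ = 36 − 35 = 1
n=47: ⌈(48·426)/569⌉ − ⌈(47·426)/569⌉ = ⌈20448/569⌉ − ⌈20022/569⌉ = 36 − 36 = 0
n=48: ⌈(49·426)/569⌉ − ⌈(48·426)/569⌉ = ⌈20874/569⌉ − ⌈20448/569⌉ = 37 − 36 = 1
n=49: ⌈(50·426)/569⌉ − ⌈(49·426)/569⌉ = ⌈21300/569⌉ − ⌈20874/569⌉ = 38 − 37 = 1
n=50: ⌈(51·426)/569⌉ − ⌈(50·426)/569⌉ = ⌈21726/569⌉ − ⌈21300/569⌉ = 39 − 38 = 1
n=51: ⌈(52·426)/569⌉ − ⌈(51·426)/569⌉ = ⌈22152/569⌉ − ⌈21726/569⌉ = 39 − 39 = 0
n=52: ⌈(53·426)/569⌉ − ⌈(52·426)/569⌉ = ⌈22578/569⌉ − ⌈22152/569⌉ = 40 − 39 = 1
n=53: ⌈(54·426)/569⌉ − ⌈(53·426)/569⌉ = ⌈23004/569⌉ − ⌈22578/569⌉ = 41 − 40 = 1
n=54: ⌈(55·426)/569⌉ − ⌈(54·426)/569⌉ = ⌈23430/569⌉ − ⌈23004/569⌉ = 42 − 41 = 1
n=55: ⌈(56·426)/569⌉ − ⌈(55·426)/569⌉ = ⌈23856/569⌉ − ⌈23430/569⌉ = 42 − 42 = 0
n=56: ⌈(57·426)/569⌉ − ⌈(56·426)/569⌉ = ⌈24282/569⌉ − ⌈23856/569⌉ = 43 − 42 = 1
n=57: ⌈(58·426)/569⌉ − ⌈(57·426)/569⌉ = ⌈24708/569⌉ − ⌈24282/569⌉ = 44 − 43 = 1
n=58: ⌈(59·426)/569⌉ − ⌈(58·426)/569⌉ = ⌈25134/569⌉ − ⌈24708/569⌉ = 45 − 44 = 1
n=59: ⌈(60·426)/569⌉ − ⌈(59·426)/569⌉ = ⌈25560/569⌉ − ⌈25134/569⌉ = 45 − 45 = 0
n=60: ⌈(61·426)/569⌉ − ⌈(60·426)/569⌉ = ⌈25986/569⌉ − ⌈25560/569⌉ = 46 − 45 = 1
n=61: ⌈(62·426)/569⌉ − ⌈(61·426)/569⌉ = ⌈26412/569⌉ − ⌈25986/569⌉ = 47 − 46 = 1
n=62: ⌈(63·426)/569⌉ − ⌈(62·426)/569⌉ = ⌈26838/569⌉ − ⌈26412/569⌉ = 48 − 47 = 1
n=63: ⌈(64·426)/569⌉ − ⌈(63·426)/569⌉ = ⌈27264/569⌉ − ⌈26838/569⌉ = 48 − 48 = 0
n=64: ⌈(65·426)/569⌉ − ⌈(64·426)/569⌉ = ⌈27690/569⌉ − ⌈27264/569⌉ = 49 − 48 = 1
n=65: ⌈(66·426)/569⌉ − ⌈(65·426)/569⌉ = ⌈28116/569⌉ − ⌈27690/569⌉ = 50 − 49 = 1
n=66: ⌈(67·426)/569⌉ − ⌈(66·426)/569⌉ = ⌈28542/569⌉ − ⌈28116/569⌉ = 51 − 50 = 1
n=67: ⌈(68·426)/569⌉ − ⌈(67·426)/569⌉ = ⌈28968/569⌉ − ⌈28542/569⌉ = 51 − 51 = 0
n=68: ⌈(69·426)/569⌉ − ⌈(68·426)/569⌉ = ⌈29394/569⌉ − ⌈28968/569⌉ = 52 − 51 = 1
n=69: ⌈(70·426)/569⌉ − ⌈(69·426)/569⌉ = ⌈29820/569⌉ − ⌈29394/569⌉ = 53 − 52 = 1
n=70: ⌈(71·426)/569⌉ − ⌈(70·426)/569⌉ = ⌈30246/569⌉ − ⌈29820/569⌉ = 54 − 53 = 1
n=71: ⌈(72·426)/569⌉ − ⌈(71·426)/569⌉ = ⌈30672/569⌉ − ⌈30246/569⌉ = 54 − 54 = 0
n=72: ⌈(73·426)/569⌉ − ⌈(72·426)/569⌉ = ⌈31098/569⌉ − ⌈30672/569⌉ = 55 − 54 = 1
n=73: ⌈(74·426)/569⌉ − ⌈(73·426)/569⌉ = ⌈31524/569⌉ − ⌈31098/569⌉ = 56 − 55 = 1
n=74: ⌈(75·426)/569⌉ − ⌈(74·426)/569⌉ = ⌈31950/569⌉ − ⌈31524/569⌉ = 57 − 56 = 1
n=75: ⌈(76·426)/569⌉ − ⌈(75·426)/569⌉ = ⌈32376/569⌉ − ⌈31950/569⌉ = 57 − 57 = 0
n=76: ⌈(77·426)/569⌉ − ⌈(76·426)/569⌉ = ⌈32802/569⌉ − ⌈32376/569⌉ = 58 − 57 = 1
n=77: ⌈(78·426)/569⌉ − ⌈(77·426)/569⌉ = ⌈33228/569⌉ − ⌈32802/569⌉ = 59 − 58 = 1
n=78: ⌈(79·426)/569⌉ − ⌈(78·426)/569⌉ = ⌈33654/569⌉ − ⌈33228/569⌉ = 60 − 59 = 1
n=79: ⌈(80·426)/569⌉ − ⌈(79·426)/569⌉ = ⌈34080/569⌉ − ⌈33654/569⌉ = 60 − 60 = 0
n=80: ⌈(81·426)/569⌉ − ⌈(80·426)/569⌉ = ⌈34506/569⌉ − ⌈34080/569⌉ = 61 − 60 = 1
n=81: ⌈(82·426)/569⌉ − ⌈(81·426)/569⌉ = ⌈34932/569⌉ − ⌈34506/569⌉ = 62 − 61 = 1
n=82: ⌈(83·426)/569⌉ − ⌈(82·426)/569⌉ = ⌈35358/569⌉ − ⌈34932/569⌉ = 63 − 62 = 1
n=83: ⌈(84·426)/569⌉ − ⌈(83·426)/569⌉ = ⌈35784/569⌉ − ⌈35358/569⌉ = 63 − 63 = 0
n=84: ⌈(85·426)/569⌉ − ⌈(84·426)/569⌉ = ⌈36210/569⌉ − ⌈35784/569⌉ = 64 − 63 = 1
n=85: ⌈(86·426)/569⌉ − ⌈(85·426)/569⌉ = ⌈36636/569⌉ − ⌈36210/569⌉ = 65 − 64 = 1
n=86: ⌈(87·426)/569⌉ − ⌈(86·426)/569⌉ = ⌈37062/569⌉ − ⌈36636/569⌉ = 66 − 65 = 1
n=87: ⌈(88·426)/569⌉ − ⌈(87·426)/569⌉ = ⌈37488/569⌉ − ⌈37062/569⌉ = 66 − 66 = 0
n=88: ⌈(89·426)/569⌉ − ⌈(88·426)/569⌉ = ⌈37914/569⌉ − ⌈37488/569⌉ = 67 − 66 = 1
n=89: ⌈(90·426)/569⌉ − ⌈(89·426)/569⌉ = ⌈38340/569⌉ − ⌈37914/569⌉ = 68 − 67 = 1
n=90: ⌈(91·426)/569⌉ − ⌈(90·426)/569⌉ = ⌈38766/569⌉ − ⌈38340/569⌉ = 69 − 68 = 1
n=91: ⌈(92·426)/569⌉ − ⌈(91·426)/569⌉ = ⌈39192/569⌉ − ⌈38766/569⌉ = 69 − 69 = 0
n=92: ⌈(93·426)/569⌉ − ⌈(92·426)/569⌉ = ⌈39618/569⌉ − ⌈39192/569⌉ = 70 − 69 = 1
n=93: ⌈(94·426)/569⌉ − ⌈(93·426)/569⌉ = ⌈40044/569⌉ − ⌈39618/569⌉ = 71 − 70 = 1
n=94: ⌈(95·426)/569⌉ − ⌈(94·426)/569⌉ = ⌈40470/569⌉ − ⌈40044/569⌉ = 72 − 71 = 1
n=95: ⌈(96·426)/569⌉ − ⌈(95·426)/569⌉ = ⌈40896/569⌉ − ⌈40470/569⌉ = 72 − 72 = 0
n=96: ⌈(97·426)/569⌉ − ⌈(96·426)/569⌉ = ⌈41322/569⌉ − ⌈40896/569⌉ = 73 − 72 = 1
n=97: ⌈(98·426)/569⌉ − ⌈(97·426)/569⌉ = ⌈41748/569⌉ − ⌈41322/569⌉ = 74 − 73 = 1
n=98: ⌈(99·426)/569⌉ − ⌈(98·426)/569⌉ = ⌈42174/569⌉ − ⌈41748/569⌉ = 75 − 74 = 1
n=99: ⌈(100·426)/569⌉ − ⌈(99·426)/569⌉ = ⌈42600/569⌉ − ⌈42174/569⌉ = 75 − 75 = 0
n=100: ⌈(101·426)/569⌉ − ⌈(100·426)/569⌉ = ⌈43026/569⌉ − ⌈42600/569⌉ = 76 − 75 = 1
n=101: ⌈(102·426)/569⌉ − ⌈(101·426)/569⌉ = ⌈43452/569⌉ − ⌈43026/569⌉ = 77 − 76 = 1
n=102: ⌈(103·426)/569⌉ − ⌈(102·426)/569⌉ = ⌈43878/569⌉ − ⌈43452/569⌉ = 78 − 77 = 1

1110111011101110111011101110111011101110111011101110111011101110111011101110111011101110111011101110111
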